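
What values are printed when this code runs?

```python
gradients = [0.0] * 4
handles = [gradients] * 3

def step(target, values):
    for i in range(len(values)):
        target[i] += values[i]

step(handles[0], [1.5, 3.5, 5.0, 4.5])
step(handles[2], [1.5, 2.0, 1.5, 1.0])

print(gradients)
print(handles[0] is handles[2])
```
[3.0, 5.5, 6.5, 5.5]
True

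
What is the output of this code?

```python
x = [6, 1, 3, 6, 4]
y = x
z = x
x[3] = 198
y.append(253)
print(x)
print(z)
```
[6, 1, 3, 198, 4, 253]
[6, 1, 3, 198, 4, 253]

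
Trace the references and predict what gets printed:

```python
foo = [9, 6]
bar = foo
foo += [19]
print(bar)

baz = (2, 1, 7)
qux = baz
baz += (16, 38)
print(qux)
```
[9, 6, 19]
(2, 1, 7)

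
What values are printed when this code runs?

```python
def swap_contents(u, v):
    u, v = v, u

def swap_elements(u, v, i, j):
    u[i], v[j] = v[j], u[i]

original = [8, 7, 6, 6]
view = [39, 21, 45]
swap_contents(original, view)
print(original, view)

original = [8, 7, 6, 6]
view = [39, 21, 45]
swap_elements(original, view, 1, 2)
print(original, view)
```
[8, 7, 6, 6] [39, 21, 45]
[8, 45, 6, 6] [39, 21, 7]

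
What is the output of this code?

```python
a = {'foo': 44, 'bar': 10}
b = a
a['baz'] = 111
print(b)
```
{'foo': 44, 'bar': 10, 'baz': 111}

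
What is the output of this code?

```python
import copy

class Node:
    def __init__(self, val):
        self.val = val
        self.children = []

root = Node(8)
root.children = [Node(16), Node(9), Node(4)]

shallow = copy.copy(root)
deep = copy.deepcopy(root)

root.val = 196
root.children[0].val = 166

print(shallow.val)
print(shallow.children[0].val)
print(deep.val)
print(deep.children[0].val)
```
8
166
8
16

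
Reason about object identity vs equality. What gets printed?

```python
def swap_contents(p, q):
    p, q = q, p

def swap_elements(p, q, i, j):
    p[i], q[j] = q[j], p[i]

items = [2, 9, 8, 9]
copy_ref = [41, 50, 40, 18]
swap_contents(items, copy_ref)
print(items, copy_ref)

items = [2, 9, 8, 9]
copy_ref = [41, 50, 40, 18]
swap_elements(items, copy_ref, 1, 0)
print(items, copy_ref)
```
[2, 9, 8, 9] [41, 50, 40, 18]
[2, 41, 8, 9] [9, 50, 40, 18]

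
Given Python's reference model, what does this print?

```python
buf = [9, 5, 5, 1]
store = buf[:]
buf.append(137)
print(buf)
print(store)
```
[9, 5, 5, 1, 137]
[9, 5, 5, 1]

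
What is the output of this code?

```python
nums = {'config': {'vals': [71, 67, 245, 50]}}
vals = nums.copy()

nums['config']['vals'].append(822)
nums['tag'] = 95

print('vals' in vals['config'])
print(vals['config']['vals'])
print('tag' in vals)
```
True
[71, 67, 245, 50, 822]
False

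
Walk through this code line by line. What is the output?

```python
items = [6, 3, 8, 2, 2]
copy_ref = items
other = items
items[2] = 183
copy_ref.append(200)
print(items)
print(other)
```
[6, 3, 183, 2, 2, 200]
[6, 3, 183, 2, 2, 200]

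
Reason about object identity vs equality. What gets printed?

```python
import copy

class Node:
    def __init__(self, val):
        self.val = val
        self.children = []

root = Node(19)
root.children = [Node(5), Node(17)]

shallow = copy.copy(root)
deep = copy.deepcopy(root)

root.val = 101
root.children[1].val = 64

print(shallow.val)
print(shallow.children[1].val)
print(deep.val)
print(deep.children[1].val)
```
19
64
19
17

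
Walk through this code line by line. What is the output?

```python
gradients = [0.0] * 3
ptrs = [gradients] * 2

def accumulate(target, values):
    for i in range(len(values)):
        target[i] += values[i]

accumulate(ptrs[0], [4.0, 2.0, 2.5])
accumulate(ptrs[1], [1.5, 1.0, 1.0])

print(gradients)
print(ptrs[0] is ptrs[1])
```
[5.5, 3.0, 3.5]
True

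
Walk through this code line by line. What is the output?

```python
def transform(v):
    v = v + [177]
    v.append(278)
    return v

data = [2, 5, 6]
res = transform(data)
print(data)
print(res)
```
[2, 5, 6]
[2, 5, 6, 177, 278]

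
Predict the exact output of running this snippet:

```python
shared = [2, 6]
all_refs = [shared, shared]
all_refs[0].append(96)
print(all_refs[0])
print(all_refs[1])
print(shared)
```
[2, 6, 96]
[2, 6, 96]
[2, 6, 96]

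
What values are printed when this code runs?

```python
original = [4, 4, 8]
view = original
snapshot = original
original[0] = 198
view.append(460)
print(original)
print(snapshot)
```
[198, 4, 8, 460]
[198, 4, 8, 460]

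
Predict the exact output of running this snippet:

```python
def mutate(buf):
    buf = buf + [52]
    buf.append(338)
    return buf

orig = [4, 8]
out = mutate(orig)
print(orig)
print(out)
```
[4, 8]
[4, 8, 52, 338]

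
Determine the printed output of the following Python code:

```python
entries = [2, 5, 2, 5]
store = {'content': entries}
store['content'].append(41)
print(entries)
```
[2, 5, 2, 5, 41]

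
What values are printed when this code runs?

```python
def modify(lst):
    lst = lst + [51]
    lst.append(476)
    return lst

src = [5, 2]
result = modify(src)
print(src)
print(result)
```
[5, 2]
[5, 2, 51, 476]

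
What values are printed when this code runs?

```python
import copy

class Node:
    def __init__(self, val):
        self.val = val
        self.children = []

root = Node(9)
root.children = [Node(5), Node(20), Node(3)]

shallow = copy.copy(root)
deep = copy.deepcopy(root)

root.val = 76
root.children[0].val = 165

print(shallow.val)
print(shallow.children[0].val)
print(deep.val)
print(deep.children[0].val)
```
9
165
9
5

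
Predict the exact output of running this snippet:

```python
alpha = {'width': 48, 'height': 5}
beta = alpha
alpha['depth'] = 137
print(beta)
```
{'width': 48, 'height': 5, 'depth': 137}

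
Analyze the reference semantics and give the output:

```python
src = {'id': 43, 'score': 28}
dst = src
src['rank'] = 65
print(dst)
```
{'id': 43, 'score': 28, 'rank': 65}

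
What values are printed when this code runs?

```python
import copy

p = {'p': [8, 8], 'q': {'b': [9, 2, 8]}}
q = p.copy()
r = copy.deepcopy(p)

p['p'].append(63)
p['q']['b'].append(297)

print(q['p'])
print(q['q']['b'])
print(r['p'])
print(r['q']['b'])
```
[8, 8, 63]
[9, 2, 8, 297]
[8, 8]
[9, 2, 8]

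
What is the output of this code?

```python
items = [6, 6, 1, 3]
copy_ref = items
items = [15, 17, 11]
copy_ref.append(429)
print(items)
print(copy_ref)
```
[15, 17, 11]
[6, 6, 1, 3, 429]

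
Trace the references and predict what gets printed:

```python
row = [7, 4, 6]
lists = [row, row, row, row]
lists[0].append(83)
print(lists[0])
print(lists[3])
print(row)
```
[7, 4, 6, 83]
[7, 4, 6, 83]
[7, 4, 6, 83]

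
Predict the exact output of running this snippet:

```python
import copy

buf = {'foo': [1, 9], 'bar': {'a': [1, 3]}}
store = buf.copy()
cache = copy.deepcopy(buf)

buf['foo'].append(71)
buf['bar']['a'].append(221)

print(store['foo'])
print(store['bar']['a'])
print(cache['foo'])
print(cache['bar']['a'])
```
[1, 9, 71]
[1, 3, 221]
[1, 9]
[1, 3]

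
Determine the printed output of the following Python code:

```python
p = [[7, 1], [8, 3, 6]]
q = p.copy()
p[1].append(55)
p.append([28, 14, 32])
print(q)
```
[[7, 1], [8, 3, 6, 55]]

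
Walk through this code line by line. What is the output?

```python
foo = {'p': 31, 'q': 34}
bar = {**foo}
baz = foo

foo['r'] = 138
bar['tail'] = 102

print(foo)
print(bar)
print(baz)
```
{'p': 31, 'q': 34, 'r': 138}
{'p': 31, 'q': 34, 'tail': 102}
{'p': 31, 'q': 34, 'r': 138}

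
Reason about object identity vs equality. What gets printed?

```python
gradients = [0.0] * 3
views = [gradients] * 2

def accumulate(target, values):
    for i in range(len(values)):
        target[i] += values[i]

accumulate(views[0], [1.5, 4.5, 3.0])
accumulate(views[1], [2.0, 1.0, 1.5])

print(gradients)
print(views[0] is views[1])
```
[3.5, 5.5, 4.5]
True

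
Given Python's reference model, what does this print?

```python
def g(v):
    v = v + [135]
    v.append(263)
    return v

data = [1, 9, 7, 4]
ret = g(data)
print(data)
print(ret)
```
[1, 9, 7, 4]
[1, 9, 7, 4, 135, 263]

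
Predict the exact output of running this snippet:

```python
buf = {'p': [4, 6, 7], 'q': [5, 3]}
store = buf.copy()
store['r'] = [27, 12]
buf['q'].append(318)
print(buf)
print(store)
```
{'p': [4, 6, 7], 'q': [5, 3, 318]}
{'p': [4, 6, 7], 'q': [5, 3, 318], 'r': [27, 12]}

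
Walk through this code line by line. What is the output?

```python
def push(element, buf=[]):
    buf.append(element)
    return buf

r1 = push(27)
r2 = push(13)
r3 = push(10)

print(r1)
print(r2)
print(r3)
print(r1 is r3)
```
[27, 13, 10]
[27, 13, 10]
[27, 13, 10]
True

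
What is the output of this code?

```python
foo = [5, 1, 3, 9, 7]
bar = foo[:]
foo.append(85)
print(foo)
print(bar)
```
[5, 1, 3, 9, 7, 85]
[5, 1, 3, 9, 7]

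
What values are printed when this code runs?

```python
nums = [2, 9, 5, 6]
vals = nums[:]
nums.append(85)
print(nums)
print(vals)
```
[2, 9, 5, 6, 85]
[2, 9, 5, 6]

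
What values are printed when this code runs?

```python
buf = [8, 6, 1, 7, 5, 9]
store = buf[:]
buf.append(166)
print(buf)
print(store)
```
[8, 6, 1, 7, 5, 9, 166]
[8, 6, 1, 7, 5, 9]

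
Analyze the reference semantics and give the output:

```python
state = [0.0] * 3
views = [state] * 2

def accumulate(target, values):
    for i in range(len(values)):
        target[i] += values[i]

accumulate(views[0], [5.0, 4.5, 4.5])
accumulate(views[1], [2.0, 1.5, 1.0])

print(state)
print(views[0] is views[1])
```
[7.0, 6.0, 5.5]
True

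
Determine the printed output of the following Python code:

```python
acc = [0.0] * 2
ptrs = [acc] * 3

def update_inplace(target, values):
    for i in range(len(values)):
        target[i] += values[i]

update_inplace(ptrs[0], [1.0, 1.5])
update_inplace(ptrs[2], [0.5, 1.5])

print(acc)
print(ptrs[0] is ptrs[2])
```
[1.5, 3.0]
True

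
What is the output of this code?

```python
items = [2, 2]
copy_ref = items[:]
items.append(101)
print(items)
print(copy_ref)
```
[2, 2, 101]
[2, 2]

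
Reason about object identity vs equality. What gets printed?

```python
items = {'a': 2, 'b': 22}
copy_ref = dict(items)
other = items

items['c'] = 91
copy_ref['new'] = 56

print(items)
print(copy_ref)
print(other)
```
{'a': 2, 'b': 22, 'c': 91}
{'a': 2, 'b': 22, 'new': 56}
{'a': 2, 'b': 22, 'c': 91}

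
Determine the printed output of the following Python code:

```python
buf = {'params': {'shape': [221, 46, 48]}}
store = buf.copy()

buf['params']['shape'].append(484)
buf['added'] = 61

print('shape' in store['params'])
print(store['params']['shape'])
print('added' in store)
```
True
[221, 46, 48, 484]
False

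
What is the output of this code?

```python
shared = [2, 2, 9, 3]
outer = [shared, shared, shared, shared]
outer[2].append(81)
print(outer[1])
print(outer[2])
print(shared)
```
[2, 2, 9, 3, 81]
[2, 2, 9, 3, 81]
[2, 2, 9, 3, 81]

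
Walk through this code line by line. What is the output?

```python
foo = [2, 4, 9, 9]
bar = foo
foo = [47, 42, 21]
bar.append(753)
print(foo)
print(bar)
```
[47, 42, 21]
[2, 4, 9, 9, 753]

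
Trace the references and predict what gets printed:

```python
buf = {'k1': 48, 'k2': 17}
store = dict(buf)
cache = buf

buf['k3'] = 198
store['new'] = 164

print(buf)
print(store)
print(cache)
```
{'k1': 48, 'k2': 17, 'k3': 198}
{'k1': 48, 'k2': 17, 'new': 164}
{'k1': 48, 'k2': 17, 'k3': 198}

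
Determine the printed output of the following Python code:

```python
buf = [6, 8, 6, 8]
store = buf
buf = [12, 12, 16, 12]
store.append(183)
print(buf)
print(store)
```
[12, 12, 16, 12]
[6, 8, 6, 8, 183]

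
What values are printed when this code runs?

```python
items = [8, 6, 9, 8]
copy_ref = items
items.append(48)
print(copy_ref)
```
[8, 6, 9, 8, 48]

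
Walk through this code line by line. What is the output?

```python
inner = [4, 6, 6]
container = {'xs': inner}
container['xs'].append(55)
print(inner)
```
[4, 6, 6, 55]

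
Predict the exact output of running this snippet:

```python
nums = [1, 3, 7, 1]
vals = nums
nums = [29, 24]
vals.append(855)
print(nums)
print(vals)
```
[29, 24]
[1, 3, 7, 1, 855]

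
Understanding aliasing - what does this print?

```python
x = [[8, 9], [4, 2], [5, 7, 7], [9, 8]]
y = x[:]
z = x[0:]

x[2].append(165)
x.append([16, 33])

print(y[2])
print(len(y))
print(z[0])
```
[5, 7, 7, 165]
4
[8, 9]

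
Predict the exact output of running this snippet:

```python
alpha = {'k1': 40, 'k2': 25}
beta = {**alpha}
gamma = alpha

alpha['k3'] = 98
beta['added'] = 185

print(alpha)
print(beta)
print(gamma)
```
{'k1': 40, 'k2': 25, 'k3': 98}
{'k1': 40, 'k2': 25, 'added': 185}
{'k1': 40, 'k2': 25, 'k3': 98}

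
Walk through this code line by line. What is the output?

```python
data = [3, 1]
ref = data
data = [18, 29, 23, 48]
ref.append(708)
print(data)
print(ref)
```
[18, 29, 23, 48]
[3, 1, 708]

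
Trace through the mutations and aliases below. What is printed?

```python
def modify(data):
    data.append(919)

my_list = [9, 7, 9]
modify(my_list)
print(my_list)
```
[9, 7, 9, 919]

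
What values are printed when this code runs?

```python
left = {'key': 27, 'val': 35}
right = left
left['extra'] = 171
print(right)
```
{'key': 27, 'val': 35, 'extra': 171}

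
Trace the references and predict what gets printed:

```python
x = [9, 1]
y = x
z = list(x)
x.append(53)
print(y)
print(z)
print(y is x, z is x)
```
[9, 1, 53]
[9, 1]
True False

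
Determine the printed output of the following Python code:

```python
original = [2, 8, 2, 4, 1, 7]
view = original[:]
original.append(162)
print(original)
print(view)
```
[2, 8, 2, 4, 1, 7, 162]
[2, 8, 2, 4, 1, 7]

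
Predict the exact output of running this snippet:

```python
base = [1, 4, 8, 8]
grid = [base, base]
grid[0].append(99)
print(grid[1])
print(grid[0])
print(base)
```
[1, 4, 8, 8, 99]
[1, 4, 8, 8, 99]
[1, 4, 8, 8, 99]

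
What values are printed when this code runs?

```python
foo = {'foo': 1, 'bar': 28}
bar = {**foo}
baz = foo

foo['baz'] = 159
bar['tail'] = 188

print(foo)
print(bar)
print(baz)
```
{'foo': 1, 'bar': 28, 'baz': 159}
{'foo': 1, 'bar': 28, 'tail': 188}
{'foo': 1, 'bar': 28, 'baz': 159}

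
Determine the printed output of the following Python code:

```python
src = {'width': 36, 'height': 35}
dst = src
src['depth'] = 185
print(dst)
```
{'width': 36, 'height': 35, 'depth': 185}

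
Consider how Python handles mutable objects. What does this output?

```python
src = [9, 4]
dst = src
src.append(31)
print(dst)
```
[9, 4, 31]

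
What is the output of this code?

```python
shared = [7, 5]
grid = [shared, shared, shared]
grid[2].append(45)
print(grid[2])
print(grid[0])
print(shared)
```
[7, 5, 45]
[7, 5, 45]
[7, 5, 45]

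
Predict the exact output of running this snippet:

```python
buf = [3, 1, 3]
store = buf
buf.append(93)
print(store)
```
[3, 1, 3, 93]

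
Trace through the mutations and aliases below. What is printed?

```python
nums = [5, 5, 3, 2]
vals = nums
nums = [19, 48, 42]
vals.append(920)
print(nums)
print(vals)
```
[19, 48, 42]
[5, 5, 3, 2, 920]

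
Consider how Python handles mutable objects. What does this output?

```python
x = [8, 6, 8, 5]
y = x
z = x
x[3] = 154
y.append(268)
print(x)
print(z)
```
[8, 6, 8, 154, 268]
[8, 6, 8, 154, 268]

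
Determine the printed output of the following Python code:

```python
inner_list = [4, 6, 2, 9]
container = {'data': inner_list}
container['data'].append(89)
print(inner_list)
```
[4, 6, 2, 9, 89]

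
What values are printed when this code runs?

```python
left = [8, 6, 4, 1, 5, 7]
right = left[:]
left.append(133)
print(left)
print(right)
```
[8, 6, 4, 1, 5, 7, 133]
[8, 6, 4, 1, 5, 7]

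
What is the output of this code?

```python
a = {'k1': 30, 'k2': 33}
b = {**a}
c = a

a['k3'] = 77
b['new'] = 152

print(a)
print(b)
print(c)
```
{'k1': 30, 'k2': 33, 'k3': 77}
{'k1': 30, 'k2': 33, 'new': 152}
{'k1': 30, 'k2': 33, 'k3': 77}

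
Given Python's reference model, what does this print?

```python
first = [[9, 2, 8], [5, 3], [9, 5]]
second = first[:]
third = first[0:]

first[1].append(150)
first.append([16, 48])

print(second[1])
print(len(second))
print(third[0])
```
[5, 3, 150]
3
[9, 2, 8]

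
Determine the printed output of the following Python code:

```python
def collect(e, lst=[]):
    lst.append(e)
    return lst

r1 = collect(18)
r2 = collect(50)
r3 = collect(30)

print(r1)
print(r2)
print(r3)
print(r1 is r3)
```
[18, 50, 30]
[18, 50, 30]
[18, 50, 30]
True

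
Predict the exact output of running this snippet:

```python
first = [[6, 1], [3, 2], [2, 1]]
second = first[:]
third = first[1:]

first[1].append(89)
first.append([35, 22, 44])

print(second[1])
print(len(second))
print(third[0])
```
[3, 2, 89]
3
[3, 2, 89]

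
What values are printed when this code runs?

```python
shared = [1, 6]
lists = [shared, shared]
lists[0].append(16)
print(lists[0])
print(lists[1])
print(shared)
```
[1, 6, 16]
[1, 6, 16]
[1, 6, 16]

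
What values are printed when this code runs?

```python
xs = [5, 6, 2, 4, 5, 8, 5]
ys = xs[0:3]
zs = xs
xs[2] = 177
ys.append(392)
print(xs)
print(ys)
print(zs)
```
[5, 6, 177, 4, 5, 8, 5]
[5, 6, 2, 392]
[5, 6, 177, 4, 5, 8, 5]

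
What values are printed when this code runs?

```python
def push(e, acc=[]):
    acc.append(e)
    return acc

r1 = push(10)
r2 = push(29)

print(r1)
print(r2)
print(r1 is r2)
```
[10, 29]
[10, 29]
True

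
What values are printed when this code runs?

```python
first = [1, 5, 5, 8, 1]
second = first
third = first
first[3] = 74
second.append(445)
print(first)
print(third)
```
[1, 5, 5, 74, 1, 445]
[1, 5, 5, 74, 1, 445]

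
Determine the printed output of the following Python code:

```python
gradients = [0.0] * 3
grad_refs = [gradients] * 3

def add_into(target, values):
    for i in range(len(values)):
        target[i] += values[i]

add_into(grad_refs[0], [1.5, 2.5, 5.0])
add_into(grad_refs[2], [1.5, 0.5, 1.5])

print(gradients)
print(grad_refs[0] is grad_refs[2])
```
[3.0, 3.0, 6.5]
True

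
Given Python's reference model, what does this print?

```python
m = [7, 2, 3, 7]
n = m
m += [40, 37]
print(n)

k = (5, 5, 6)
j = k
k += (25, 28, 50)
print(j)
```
[7, 2, 3, 7, 40, 37]
(5, 5, 6)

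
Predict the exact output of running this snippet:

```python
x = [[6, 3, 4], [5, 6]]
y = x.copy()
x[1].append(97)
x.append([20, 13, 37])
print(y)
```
[[6, 3, 4], [5, 6, 97]]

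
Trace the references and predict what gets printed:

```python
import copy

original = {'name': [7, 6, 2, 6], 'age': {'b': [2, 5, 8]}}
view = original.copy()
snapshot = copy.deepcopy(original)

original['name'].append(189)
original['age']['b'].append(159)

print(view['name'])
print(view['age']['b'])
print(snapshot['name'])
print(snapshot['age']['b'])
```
[7, 6, 2, 6, 189]
[2, 5, 8, 159]
[7, 6, 2, 6]
[2, 5, 8]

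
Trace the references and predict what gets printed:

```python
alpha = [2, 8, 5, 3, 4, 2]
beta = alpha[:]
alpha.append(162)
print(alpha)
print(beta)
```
[2, 8, 5, 3, 4, 2, 162]
[2, 8, 5, 3, 4, 2]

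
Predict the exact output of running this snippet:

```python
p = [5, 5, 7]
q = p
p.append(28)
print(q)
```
[5, 5, 7, 28]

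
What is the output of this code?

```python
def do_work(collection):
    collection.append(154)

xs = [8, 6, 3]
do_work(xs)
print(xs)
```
[8, 6, 3, 154]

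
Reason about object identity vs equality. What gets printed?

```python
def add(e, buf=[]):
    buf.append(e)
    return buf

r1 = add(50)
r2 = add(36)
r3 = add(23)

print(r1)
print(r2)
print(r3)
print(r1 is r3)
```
[50, 36, 23]
[50, 36, 23]
[50, 36, 23]
True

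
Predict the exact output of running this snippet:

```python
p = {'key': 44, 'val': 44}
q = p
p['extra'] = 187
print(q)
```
{'key': 44, 'val': 44, 'extra': 187}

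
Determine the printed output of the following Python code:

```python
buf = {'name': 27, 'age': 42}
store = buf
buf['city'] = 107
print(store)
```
{'name': 27, 'age': 42, 'city': 107}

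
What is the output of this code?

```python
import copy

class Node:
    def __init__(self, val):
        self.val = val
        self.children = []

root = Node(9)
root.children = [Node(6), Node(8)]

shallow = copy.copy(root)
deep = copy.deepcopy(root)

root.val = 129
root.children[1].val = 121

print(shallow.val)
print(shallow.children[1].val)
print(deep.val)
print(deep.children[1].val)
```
9
121
9
8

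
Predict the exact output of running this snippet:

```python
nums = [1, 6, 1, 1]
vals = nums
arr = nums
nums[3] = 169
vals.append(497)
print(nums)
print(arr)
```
[1, 6, 1, 169, 497]
[1, 6, 1, 169, 497]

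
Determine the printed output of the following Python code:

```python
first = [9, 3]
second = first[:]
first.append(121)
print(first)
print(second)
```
[9, 3, 121]
[9, 3]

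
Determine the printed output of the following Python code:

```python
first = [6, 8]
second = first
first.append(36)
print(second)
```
[6, 8, 36]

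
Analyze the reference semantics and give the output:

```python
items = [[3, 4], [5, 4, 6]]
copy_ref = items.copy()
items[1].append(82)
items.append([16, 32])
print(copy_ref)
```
[[3, 4], [5, 4, 6, 82]]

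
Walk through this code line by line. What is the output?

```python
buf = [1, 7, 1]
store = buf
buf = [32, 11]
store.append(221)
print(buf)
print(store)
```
[32, 11]
[1, 7, 1, 221]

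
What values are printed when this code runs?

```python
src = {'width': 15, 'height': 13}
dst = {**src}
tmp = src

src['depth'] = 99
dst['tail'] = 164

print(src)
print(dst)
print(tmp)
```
{'width': 15, 'height': 13, 'depth': 99}
{'width': 15, 'height': 13, 'tail': 164}
{'width': 15, 'height': 13, 'depth': 99}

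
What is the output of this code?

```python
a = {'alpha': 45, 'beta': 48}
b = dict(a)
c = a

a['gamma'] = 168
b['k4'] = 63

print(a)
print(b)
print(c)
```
{'alpha': 45, 'beta': 48, 'gamma': 168}
{'alpha': 45, 'beta': 48, 'k4': 63}
{'alpha': 45, 'beta': 48, 'gamma': 168}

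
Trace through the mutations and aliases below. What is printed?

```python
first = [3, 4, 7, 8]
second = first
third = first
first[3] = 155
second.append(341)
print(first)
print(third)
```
[3, 4, 7, 155, 341]
[3, 4, 7, 155, 341]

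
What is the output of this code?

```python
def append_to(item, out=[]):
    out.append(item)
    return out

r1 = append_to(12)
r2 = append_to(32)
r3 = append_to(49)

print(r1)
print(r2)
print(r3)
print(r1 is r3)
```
[12, 32, 49]
[12, 32, 49]
[12, 32, 49]
True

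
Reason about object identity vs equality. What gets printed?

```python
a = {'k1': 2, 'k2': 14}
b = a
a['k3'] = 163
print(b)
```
{'k1': 2, 'k2': 14, 'k3': 163}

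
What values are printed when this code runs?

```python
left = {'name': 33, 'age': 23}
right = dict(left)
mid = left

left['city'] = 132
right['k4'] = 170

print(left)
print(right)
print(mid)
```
{'name': 33, 'age': 23, 'city': 132}
{'name': 33, 'age': 23, 'k4': 170}
{'name': 33, 'age': 23, 'city': 132}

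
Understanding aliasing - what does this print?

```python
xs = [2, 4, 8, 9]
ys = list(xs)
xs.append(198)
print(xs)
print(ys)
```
[2, 4, 8, 9, 198]
[2, 4, 8, 9]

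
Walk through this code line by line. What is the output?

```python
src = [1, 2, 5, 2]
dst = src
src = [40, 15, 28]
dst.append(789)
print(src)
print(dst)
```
[40, 15, 28]
[1, 2, 5, 2, 789]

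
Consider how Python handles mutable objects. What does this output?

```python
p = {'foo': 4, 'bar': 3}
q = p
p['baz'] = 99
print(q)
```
{'foo': 4, 'bar': 3, 'baz': 99}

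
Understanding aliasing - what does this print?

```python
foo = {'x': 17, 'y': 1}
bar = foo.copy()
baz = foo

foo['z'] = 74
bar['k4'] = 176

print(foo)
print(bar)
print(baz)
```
{'x': 17, 'y': 1, 'z': 74}
{'x': 17, 'y': 1, 'k4': 176}
{'x': 17, 'y': 1, 'z': 74}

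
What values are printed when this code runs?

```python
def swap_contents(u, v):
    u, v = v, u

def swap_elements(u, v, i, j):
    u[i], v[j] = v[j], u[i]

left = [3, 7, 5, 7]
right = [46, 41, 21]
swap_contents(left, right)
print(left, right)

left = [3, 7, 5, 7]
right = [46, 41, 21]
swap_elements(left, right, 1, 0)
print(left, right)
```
[3, 7, 5, 7] [46, 41, 21]
[3, 46, 5, 7] [7, 41, 21]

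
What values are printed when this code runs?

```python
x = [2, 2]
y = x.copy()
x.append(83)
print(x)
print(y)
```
[2, 2, 83]
[2, 2]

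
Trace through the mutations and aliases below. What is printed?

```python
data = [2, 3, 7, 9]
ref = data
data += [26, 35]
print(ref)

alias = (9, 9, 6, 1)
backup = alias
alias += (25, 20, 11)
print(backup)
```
[2, 3, 7, 9, 26, 35]
(9, 9, 6, 1)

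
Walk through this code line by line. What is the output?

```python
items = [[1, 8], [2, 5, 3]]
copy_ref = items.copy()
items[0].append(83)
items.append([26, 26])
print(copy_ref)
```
[[1, 8, 83], [2, 5, 3]]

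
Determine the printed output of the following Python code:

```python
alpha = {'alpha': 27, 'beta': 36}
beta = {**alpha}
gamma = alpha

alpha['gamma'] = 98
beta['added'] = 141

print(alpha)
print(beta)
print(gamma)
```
{'alpha': 27, 'beta': 36, 'gamma': 98}
{'alpha': 27, 'beta': 36, 'added': 141}
{'alpha': 27, 'beta': 36, 'gamma': 98}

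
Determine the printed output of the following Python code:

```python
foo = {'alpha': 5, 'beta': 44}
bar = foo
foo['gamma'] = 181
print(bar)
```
{'alpha': 5, 'beta': 44, 'gamma': 181}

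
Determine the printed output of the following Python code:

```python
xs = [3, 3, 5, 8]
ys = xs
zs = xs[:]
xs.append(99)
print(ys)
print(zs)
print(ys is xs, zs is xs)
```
[3, 3, 5, 8, 99]
[3, 3, 5, 8]
True False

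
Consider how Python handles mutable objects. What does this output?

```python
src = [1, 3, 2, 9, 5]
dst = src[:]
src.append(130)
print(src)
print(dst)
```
[1, 3, 2, 9, 5, 130]
[1, 3, 2, 9, 5]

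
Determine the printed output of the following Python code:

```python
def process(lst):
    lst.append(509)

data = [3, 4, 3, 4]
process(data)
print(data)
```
[3, 4, 3, 4, 509]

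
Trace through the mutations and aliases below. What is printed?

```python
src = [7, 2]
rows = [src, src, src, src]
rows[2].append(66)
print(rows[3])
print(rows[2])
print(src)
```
[7, 2, 66]
[7, 2, 66]
[7, 2, 66]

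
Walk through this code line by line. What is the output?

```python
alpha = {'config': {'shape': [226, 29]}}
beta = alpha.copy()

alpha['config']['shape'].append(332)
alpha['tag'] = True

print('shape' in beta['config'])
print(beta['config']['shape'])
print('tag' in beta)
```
True
[226, 29, 332]
False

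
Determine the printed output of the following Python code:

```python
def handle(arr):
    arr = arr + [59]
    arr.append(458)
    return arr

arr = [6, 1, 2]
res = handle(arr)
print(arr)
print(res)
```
[6, 1, 2]
[6, 1, 2, 59, 458]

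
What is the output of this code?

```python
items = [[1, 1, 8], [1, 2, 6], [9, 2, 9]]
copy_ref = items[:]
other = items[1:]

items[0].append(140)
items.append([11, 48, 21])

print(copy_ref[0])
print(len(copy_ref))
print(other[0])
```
[1, 1, 8, 140]
3
[1, 2, 6]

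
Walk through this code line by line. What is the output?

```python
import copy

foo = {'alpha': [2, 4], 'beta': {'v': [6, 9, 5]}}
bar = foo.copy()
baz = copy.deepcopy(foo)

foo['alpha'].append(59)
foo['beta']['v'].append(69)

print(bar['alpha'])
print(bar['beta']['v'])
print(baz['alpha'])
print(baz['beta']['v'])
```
[2, 4, 59]
[6, 9, 5, 69]
[2, 4]
[6, 9, 5]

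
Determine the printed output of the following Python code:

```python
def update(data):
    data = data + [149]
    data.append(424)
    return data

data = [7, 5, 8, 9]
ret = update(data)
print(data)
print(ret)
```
[7, 5, 8, 9]
[7, 5, 8, 9, 149, 424]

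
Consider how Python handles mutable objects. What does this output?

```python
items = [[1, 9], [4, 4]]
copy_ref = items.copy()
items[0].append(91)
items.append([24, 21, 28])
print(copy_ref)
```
[[1, 9, 91], [4, 4]]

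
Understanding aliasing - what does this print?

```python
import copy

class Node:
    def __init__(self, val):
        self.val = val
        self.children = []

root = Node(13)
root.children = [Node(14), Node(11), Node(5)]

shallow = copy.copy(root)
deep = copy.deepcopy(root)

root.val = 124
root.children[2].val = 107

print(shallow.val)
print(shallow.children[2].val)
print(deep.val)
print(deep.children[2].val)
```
13
107
13
5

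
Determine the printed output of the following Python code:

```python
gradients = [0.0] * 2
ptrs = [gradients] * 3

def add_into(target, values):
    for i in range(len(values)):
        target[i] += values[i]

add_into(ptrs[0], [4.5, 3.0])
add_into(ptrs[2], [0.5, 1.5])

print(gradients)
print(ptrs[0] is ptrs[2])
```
[5.0, 4.5]
True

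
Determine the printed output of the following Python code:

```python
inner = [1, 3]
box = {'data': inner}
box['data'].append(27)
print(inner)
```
[1, 3, 27]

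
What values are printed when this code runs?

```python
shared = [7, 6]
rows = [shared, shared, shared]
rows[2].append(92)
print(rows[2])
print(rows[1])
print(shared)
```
[7, 6, 92]
[7, 6, 92]
[7, 6, 92]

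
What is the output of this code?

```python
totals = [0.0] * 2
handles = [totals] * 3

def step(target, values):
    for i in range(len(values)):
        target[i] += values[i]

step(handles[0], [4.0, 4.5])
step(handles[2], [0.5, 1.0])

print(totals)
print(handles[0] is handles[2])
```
[4.5, 5.5]
True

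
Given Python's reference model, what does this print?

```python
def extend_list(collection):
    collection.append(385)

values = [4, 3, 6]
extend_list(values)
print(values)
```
[4, 3, 6, 385]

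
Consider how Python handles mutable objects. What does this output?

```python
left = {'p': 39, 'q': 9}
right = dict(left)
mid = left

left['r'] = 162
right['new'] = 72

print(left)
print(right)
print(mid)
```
{'p': 39, 'q': 9, 'r': 162}
{'p': 39, 'q': 9, 'new': 72}
{'p': 39, 'q': 9, 'r': 162}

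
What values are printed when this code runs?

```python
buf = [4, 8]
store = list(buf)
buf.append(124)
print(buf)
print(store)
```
[4, 8, 124]
[4, 8]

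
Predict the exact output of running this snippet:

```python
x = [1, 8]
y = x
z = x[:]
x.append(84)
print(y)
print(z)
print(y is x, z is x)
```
[1, 8, 84]
[1, 8]
True False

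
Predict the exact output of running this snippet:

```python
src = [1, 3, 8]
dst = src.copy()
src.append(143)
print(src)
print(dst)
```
[1, 3, 8, 143]
[1, 3, 8]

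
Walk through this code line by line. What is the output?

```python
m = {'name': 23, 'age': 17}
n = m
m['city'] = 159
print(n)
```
{'name': 23, 'age': 17, 'city': 159}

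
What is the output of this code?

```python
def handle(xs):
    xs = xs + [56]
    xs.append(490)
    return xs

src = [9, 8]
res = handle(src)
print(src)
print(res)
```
[9, 8]
[9, 8, 56, 490]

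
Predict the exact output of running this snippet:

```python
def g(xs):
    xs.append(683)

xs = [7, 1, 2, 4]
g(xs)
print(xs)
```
[7, 1, 2, 4, 683]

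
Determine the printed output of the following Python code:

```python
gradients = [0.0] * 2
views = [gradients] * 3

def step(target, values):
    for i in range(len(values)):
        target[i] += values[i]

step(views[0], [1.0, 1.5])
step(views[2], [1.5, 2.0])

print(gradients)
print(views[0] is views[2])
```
[2.5, 3.5]
True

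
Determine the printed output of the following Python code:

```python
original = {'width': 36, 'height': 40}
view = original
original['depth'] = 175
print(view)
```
{'width': 36, 'height': 40, 'depth': 175}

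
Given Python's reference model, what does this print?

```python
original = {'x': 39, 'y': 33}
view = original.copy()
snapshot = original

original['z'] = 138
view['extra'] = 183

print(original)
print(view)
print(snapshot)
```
{'x': 39, 'y': 33, 'z': 138}
{'x': 39, 'y': 33, 'extra': 183}
{'x': 39, 'y': 33, 'z': 138}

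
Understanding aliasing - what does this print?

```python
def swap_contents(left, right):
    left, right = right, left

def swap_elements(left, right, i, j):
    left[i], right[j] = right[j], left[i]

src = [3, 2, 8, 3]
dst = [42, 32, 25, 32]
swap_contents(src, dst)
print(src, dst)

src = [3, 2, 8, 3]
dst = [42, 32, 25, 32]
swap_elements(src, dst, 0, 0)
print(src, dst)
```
[3, 2, 8, 3] [42, 32, 25, 32]
[42, 2, 8, 3] [3, 32, 25, 32]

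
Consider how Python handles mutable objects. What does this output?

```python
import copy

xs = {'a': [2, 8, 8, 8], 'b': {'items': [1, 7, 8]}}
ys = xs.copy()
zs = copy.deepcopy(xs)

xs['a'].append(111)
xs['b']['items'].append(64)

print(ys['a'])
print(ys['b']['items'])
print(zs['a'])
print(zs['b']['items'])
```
[2, 8, 8, 8, 111]
[1, 7, 8, 64]
[2, 8, 8, 8]
[1, 7, 8]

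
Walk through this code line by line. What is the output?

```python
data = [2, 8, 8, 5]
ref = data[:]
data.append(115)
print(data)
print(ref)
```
[2, 8, 8, 5, 115]
[2, 8, 8, 5]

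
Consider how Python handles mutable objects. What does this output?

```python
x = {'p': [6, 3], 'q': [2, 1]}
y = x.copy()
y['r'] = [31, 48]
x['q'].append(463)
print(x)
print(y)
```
{'p': [6, 3], 'q': [2, 1, 463]}
{'p': [6, 3], 'q': [2, 1, 463], 'r': [31, 48]}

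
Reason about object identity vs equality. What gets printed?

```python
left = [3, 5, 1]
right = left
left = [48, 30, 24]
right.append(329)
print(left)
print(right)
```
[48, 30, 24]
[3, 5, 1, 329]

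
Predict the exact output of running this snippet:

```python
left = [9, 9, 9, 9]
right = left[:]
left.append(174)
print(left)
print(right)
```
[9, 9, 9, 9, 174]
[9, 9, 9, 9]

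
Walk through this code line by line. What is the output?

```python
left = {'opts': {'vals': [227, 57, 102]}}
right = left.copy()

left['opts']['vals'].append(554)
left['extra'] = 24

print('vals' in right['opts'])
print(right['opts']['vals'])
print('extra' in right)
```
True
[227, 57, 102, 554]
False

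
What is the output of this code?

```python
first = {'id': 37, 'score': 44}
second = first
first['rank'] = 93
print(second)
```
{'id': 37, 'score': 44, 'rank': 93}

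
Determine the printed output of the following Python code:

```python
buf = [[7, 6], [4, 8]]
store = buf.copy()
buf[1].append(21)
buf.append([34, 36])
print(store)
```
[[7, 6], [4, 8, 21]]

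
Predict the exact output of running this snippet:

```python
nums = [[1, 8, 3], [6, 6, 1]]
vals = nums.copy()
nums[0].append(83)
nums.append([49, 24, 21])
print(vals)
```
[[1, 8, 3, 83], [6, 6, 1]]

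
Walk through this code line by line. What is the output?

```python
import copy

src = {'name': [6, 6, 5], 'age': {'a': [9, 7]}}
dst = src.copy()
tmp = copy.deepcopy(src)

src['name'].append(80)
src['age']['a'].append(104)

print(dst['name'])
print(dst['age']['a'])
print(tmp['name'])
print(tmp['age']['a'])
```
[6, 6, 5, 80]
[9, 7, 104]
[6, 6, 5]
[9, 7]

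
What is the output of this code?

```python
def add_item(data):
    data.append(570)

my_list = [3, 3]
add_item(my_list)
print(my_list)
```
[3, 3, 570]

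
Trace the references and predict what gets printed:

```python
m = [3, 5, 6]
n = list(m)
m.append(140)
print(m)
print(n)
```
[3, 5, 6, 140]
[3, 5, 6]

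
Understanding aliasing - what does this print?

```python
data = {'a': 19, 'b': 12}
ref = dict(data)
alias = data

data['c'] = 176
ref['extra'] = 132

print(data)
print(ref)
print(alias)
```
{'a': 19, 'b': 12, 'c': 176}
{'a': 19, 'b': 12, 'extra': 132}
{'a': 19, 'b': 12, 'c': 176}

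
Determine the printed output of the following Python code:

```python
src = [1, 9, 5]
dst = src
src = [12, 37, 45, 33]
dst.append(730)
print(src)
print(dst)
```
[12, 37, 45, 33]
[1, 9, 5, 730]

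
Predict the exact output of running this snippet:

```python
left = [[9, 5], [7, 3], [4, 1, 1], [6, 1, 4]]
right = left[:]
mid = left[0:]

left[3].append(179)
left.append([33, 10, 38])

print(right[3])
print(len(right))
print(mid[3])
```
[6, 1, 4, 179]
4
[6, 1, 4, 179]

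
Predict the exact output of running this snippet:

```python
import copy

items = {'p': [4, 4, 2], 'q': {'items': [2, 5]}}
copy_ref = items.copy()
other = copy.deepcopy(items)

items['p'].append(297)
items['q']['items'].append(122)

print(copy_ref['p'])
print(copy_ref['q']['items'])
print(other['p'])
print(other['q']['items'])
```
[4, 4, 2, 297]
[2, 5, 122]
[4, 4, 2]
[2, 5]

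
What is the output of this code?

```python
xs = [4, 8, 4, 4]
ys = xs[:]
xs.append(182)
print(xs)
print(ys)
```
[4, 8, 4, 4, 182]
[4, 8, 4, 4]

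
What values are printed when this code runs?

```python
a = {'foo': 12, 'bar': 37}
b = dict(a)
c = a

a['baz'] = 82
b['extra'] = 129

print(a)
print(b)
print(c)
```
{'foo': 12, 'bar': 37, 'baz': 82}
{'foo': 12, 'bar': 37, 'extra': 129}
{'foo': 12, 'bar': 37, 'baz': 82}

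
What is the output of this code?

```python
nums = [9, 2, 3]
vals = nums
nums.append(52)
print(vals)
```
[9, 2, 3, 52]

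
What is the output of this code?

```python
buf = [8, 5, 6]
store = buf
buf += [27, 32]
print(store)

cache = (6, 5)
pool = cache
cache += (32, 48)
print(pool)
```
[8, 5, 6, 27, 32]
(6, 5)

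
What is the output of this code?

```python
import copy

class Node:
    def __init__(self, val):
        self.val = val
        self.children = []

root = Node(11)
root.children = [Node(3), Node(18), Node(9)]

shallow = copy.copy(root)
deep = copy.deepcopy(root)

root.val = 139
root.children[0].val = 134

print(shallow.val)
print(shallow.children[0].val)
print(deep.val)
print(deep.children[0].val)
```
11
134
11
3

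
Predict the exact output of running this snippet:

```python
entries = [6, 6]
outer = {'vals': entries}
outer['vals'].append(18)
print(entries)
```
[6, 6, 18]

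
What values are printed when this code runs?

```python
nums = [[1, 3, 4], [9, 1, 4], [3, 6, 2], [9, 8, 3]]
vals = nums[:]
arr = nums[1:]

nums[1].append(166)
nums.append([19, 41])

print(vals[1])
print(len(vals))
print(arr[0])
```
[9, 1, 4, 166]
4
[9, 1, 4, 166]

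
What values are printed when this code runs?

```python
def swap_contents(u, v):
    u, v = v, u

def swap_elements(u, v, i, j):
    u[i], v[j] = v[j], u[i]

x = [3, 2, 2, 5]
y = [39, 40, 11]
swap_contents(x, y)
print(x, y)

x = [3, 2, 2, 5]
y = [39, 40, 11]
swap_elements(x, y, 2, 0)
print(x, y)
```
[3, 2, 2, 5] [39, 40, 11]
[3, 2, 39, 5] [2, 40, 11]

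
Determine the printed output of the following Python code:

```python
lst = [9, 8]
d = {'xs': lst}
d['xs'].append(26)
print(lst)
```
[9, 8, 26]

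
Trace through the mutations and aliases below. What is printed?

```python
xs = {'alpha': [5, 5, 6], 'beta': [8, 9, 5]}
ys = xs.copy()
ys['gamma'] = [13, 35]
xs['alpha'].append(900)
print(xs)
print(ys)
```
{'alpha': [5, 5, 6, 900], 'beta': [8, 9, 5]}
{'alpha': [5, 5, 6, 900], 'beta': [8, 9, 5], 'gamma': [13, 35]}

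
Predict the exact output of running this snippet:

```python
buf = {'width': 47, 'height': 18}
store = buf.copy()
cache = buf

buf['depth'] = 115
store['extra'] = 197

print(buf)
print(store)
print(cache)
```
{'width': 47, 'height': 18, 'depth': 115}
{'width': 47, 'height': 18, 'extra': 197}
{'width': 47, 'height': 18, 'depth': 115}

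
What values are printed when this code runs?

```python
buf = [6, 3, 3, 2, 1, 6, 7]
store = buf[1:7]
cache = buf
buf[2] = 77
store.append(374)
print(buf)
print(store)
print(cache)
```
[6, 3, 77, 2, 1, 6, 7]
[3, 3, 2, 1, 6, 7, 374]
[6, 3, 77, 2, 1, 6, 7]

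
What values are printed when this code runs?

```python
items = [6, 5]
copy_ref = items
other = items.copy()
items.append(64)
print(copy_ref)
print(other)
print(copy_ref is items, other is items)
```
[6, 5, 64]
[6, 5]
True False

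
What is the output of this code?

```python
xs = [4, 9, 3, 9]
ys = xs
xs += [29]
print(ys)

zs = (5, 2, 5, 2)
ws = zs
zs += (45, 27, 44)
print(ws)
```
[4, 9, 3, 9, 29]
(5, 2, 5, 2)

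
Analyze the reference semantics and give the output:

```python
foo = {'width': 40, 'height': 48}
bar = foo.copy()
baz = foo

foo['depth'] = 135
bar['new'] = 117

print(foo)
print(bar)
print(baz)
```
{'width': 40, 'height': 48, 'depth': 135}
{'width': 40, 'height': 48, 'new': 117}
{'width': 40, 'height': 48, 'depth': 135}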